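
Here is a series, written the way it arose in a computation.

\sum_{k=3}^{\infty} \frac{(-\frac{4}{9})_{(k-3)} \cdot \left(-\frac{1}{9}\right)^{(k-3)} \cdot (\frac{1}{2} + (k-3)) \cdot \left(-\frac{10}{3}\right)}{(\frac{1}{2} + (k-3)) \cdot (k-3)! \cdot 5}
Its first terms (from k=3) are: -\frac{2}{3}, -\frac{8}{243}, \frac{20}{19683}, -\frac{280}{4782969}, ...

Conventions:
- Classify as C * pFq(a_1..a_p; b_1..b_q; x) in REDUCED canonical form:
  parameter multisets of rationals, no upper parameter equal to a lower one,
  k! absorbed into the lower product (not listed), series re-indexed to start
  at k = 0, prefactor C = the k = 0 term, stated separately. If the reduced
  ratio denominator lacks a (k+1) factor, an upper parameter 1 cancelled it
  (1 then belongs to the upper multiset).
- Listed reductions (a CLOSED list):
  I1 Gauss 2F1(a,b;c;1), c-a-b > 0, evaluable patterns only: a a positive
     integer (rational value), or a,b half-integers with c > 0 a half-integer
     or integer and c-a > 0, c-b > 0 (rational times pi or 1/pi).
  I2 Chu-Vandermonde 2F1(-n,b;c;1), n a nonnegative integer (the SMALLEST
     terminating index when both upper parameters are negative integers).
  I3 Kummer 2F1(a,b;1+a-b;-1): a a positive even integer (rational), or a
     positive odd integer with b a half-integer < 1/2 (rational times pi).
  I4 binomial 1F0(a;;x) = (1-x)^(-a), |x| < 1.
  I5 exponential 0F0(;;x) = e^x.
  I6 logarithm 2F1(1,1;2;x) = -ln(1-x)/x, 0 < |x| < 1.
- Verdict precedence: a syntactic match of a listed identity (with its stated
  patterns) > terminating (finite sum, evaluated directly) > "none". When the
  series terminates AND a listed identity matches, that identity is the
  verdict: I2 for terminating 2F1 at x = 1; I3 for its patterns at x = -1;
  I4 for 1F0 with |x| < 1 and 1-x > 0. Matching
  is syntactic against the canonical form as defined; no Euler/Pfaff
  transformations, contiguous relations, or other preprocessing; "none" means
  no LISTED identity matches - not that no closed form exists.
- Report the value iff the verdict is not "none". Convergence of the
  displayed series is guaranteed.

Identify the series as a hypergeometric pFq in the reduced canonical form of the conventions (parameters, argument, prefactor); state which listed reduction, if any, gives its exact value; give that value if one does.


Key step: t_0 being -\frac{2}{3}, striking the common factor k + 1/2 reduces the term (prefactor -2/3).
Ratio: r(k) = -\frac{1}{9} * (k-\frac{4}{9}) / [(k+1)] - rational in k. x = -\frac{1}{9}; t_0 = -\frac{2}{3}; negate the roots.

The series (x = -\frac{1}{9}) is 1F0: upper {-\frac{4}{9}}, lower {-}, prefactor -\frac{2}{3}. Verdict (x = -\frac{1}{9}): binomial (I4) applies (the 1F0 binomial series: exponent 4/9, x = -\frac{1}{9}). Value: \left(-\frac{2}{3}\right) \cdot \left(\frac{10}{9}\right)^{\frac{4}{9}}.


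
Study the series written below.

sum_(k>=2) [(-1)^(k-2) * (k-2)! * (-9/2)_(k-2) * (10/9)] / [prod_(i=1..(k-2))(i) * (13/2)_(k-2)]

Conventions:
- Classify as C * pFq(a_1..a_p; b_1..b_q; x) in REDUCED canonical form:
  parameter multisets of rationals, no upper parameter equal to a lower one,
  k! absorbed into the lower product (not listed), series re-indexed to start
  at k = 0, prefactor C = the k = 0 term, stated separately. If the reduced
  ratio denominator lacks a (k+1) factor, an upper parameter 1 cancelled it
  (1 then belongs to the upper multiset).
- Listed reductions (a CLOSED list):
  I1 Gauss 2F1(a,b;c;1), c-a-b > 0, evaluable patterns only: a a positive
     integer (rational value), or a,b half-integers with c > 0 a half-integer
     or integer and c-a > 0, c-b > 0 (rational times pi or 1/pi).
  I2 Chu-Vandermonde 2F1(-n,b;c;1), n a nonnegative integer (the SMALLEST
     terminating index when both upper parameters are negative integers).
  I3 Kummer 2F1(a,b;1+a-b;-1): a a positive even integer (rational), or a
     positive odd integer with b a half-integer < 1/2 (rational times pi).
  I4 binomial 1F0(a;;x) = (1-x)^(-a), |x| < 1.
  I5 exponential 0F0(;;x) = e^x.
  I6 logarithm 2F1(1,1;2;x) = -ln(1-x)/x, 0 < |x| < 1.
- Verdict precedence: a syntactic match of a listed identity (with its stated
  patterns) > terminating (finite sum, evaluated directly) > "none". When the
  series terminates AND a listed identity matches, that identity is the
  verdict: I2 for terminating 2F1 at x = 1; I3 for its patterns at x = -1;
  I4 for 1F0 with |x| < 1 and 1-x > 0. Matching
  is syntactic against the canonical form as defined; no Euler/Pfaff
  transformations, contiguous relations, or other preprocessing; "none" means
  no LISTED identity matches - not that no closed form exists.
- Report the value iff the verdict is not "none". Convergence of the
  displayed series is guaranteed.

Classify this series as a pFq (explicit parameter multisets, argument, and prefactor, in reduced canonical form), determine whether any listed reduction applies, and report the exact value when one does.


With C = 10/9: the canonical form is 2F1(-9/2, 1; 13/2; -1). Verdict at x = -1: Kummer (I3) matches (x = -1; c = 13/2 equals 1+a-b for upper {-9/2, 1}: listed pattern). Value: (385/512) * pi.

Key step: from the first term 10/9: the product of the first k integers (C = 10/9) is k!.
Ratio: r(k) = (-1) * (k-9/2) (k+1) / [(k+13/2) (k+1)] ; factor over Q: parameters, x = (-1), and C = 10/9.


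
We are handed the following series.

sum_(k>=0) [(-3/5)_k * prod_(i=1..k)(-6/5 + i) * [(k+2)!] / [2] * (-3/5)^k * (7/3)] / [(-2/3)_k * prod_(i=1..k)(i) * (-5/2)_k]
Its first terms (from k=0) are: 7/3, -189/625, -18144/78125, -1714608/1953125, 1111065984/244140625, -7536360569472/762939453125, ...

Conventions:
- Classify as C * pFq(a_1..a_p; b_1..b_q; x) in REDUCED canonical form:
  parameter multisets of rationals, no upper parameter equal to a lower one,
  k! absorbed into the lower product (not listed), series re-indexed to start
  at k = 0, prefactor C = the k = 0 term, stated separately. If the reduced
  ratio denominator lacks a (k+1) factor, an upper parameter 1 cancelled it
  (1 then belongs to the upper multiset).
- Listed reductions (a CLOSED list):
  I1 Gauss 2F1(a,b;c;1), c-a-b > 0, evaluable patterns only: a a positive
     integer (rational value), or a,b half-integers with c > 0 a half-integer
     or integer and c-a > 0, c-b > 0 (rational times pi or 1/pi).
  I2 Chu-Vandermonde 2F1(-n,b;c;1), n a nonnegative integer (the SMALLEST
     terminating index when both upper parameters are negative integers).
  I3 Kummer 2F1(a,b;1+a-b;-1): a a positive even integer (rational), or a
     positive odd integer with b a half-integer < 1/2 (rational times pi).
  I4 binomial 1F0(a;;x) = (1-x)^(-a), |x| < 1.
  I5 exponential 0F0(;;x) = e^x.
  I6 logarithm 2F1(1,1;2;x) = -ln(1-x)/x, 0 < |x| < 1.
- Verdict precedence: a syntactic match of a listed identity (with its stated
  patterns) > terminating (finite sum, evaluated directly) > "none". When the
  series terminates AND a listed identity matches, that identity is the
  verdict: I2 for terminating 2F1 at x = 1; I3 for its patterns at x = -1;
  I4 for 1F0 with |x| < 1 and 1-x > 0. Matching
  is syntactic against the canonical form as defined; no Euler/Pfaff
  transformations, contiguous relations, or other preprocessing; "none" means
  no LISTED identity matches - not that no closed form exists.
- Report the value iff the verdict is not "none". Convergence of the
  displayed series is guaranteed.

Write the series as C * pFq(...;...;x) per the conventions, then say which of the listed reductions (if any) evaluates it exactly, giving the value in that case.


First insight: from the first term 7/3: the running product (prefactor 7/3) telescopes to a rising factorial.
Adjacent-term ratio: r(k) = (-3/5) * (k-3/5) (k-1/5) (k+3) / [(k-5/2) (k-2/3) (k+1)] ; factor over Q: parameters, x = (-3/5), and C = 7/3.

Classification (C = 7/3): 3F2 with upper {-3/5, -1/5, 3}, lower {-5/2, -2/3}, argument x = -3/5. Verdict: none (x = -3/5): each listed identity misses the multisets {-3/5, -1/5, 3} ; {-5/2, -2/3}.


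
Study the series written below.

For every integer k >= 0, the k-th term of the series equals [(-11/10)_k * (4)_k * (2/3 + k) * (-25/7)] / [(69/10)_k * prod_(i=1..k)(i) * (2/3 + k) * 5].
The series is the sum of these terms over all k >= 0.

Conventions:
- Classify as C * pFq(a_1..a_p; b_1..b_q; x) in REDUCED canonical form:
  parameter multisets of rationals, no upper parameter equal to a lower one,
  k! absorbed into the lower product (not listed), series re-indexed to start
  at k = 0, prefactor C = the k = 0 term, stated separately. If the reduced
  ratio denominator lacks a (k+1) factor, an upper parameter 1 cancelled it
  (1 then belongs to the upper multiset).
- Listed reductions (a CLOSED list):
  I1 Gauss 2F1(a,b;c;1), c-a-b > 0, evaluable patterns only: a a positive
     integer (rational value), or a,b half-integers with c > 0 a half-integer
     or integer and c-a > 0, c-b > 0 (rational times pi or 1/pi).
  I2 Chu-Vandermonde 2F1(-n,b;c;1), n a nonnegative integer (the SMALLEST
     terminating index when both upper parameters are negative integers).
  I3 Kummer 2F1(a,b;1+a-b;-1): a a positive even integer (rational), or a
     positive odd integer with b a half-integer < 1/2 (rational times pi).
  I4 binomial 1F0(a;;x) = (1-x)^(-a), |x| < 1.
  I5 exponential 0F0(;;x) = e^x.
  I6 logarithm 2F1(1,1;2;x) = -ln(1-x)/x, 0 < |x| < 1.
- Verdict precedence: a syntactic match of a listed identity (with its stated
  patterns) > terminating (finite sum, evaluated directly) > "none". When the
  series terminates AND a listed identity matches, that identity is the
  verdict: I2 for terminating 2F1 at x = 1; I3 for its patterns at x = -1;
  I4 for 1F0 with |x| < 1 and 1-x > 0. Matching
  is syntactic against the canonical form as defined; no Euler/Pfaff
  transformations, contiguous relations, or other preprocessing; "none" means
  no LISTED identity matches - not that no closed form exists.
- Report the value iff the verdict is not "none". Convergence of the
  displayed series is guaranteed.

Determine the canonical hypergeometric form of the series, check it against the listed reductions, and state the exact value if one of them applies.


Reduced: x = 1, 2F1, upper = {-11/10, 4}, lower = {69/10}, C = -5/7. Verdict: the Gauss summation I1 applies (x = 1: the Gamma ratio telescopes since c-a-b = 4 > 0 and a = 4 in Z>0). Value: -22243/80000.

The tell: from the first term -5/7: the factor k + 2/3 cancels (top and bottom), leaving prefactor -5/7.
Adjacent-term ratio: r(k) = 1 * (k-11/10) (k+4) / [(k+69/10) (k+1)] ; factor over Q: parameters, x = 1, and C = -5/7.


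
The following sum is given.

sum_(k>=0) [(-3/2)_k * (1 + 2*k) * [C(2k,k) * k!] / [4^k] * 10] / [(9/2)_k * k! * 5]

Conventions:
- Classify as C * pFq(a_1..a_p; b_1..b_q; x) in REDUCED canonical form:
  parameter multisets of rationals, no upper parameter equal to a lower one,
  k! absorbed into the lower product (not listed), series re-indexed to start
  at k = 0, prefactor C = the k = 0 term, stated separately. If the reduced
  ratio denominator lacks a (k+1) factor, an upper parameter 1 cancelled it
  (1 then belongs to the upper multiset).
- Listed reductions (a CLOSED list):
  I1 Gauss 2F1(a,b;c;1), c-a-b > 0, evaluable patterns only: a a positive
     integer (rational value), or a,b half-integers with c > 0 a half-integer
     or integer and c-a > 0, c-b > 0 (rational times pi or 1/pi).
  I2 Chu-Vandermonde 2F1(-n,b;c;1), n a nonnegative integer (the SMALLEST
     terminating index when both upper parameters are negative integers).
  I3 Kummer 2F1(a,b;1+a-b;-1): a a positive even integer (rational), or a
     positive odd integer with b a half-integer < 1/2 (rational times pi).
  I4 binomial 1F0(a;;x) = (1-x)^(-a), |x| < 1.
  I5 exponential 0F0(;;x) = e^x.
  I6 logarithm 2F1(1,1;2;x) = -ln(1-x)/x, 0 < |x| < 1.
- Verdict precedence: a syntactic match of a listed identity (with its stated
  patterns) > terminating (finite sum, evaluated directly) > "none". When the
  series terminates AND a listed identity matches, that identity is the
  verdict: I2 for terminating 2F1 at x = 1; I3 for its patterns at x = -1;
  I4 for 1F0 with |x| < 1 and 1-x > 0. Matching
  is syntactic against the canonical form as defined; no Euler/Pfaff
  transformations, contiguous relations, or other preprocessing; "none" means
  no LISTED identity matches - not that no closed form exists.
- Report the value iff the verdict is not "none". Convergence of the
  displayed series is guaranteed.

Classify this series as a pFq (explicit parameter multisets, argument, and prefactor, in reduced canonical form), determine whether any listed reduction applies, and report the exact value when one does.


Key step: t_0 = 2 here, and the constant factors (C = 2, x = 1) combine into one prefactor.
Term ratio: r(k) = 1 * (k-3/2) (k+3/2) / [(k+9/2) (k+1)] - poly over poly, x = 1 from leading terms; C = 2 at k = 0.

With C = 2: the canonical form is 2F1(-3/2, 3/2; 9/2; 1). Verdict at x = 1: Gauss's theorem I1 (half-integer case) matches (x = 1; upper {-3/2, 3/2} half-integers, c = 9/2 in the evaluable pattern). Its exact value is (735/2048) * pi.


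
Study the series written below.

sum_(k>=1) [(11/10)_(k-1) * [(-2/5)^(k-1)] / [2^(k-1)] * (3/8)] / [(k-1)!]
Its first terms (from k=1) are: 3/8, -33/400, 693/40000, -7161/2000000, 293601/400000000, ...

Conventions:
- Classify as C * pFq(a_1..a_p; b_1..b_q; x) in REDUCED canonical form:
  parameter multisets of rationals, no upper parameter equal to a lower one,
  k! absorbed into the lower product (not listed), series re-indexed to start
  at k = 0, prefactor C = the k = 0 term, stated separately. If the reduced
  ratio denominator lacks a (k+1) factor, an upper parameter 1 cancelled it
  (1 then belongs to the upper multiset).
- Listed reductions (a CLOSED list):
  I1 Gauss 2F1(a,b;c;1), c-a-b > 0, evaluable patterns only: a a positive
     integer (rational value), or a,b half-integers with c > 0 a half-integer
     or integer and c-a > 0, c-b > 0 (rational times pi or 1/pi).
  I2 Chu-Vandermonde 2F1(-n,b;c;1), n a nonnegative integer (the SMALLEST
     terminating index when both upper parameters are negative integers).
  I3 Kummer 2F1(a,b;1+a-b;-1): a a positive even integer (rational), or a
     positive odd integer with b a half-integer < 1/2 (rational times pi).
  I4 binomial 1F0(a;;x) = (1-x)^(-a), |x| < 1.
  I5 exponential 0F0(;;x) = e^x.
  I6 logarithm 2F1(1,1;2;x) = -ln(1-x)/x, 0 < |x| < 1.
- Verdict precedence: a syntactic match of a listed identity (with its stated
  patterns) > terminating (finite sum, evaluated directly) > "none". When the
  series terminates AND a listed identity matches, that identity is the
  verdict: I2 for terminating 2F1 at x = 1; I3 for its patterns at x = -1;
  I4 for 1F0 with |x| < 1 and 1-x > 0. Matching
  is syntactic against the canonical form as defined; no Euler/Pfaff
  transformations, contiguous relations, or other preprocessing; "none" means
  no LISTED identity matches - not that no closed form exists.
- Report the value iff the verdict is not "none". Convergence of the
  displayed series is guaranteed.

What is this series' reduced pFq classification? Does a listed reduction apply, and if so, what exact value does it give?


Canonical form: C = 3/8 times 1F0 with upper {11/10}, lower {-}, x = -1/5. Verdict: this is the I4 binomial reduction (the 1F0 binomial series: exponent -11/10, x = -1/5). Sum: (3/8) * (6/5)^(-11/10).

Key observation: from the first term 3/8: the two k-th powers (C = 3/8, x = -1/5) combine into one argument.
Step ratio: r(k) = (-1/5) * (k+11/10) / [(k+1)] ; factor over Q: parameters, x = (-1/5), and C = 3/8.


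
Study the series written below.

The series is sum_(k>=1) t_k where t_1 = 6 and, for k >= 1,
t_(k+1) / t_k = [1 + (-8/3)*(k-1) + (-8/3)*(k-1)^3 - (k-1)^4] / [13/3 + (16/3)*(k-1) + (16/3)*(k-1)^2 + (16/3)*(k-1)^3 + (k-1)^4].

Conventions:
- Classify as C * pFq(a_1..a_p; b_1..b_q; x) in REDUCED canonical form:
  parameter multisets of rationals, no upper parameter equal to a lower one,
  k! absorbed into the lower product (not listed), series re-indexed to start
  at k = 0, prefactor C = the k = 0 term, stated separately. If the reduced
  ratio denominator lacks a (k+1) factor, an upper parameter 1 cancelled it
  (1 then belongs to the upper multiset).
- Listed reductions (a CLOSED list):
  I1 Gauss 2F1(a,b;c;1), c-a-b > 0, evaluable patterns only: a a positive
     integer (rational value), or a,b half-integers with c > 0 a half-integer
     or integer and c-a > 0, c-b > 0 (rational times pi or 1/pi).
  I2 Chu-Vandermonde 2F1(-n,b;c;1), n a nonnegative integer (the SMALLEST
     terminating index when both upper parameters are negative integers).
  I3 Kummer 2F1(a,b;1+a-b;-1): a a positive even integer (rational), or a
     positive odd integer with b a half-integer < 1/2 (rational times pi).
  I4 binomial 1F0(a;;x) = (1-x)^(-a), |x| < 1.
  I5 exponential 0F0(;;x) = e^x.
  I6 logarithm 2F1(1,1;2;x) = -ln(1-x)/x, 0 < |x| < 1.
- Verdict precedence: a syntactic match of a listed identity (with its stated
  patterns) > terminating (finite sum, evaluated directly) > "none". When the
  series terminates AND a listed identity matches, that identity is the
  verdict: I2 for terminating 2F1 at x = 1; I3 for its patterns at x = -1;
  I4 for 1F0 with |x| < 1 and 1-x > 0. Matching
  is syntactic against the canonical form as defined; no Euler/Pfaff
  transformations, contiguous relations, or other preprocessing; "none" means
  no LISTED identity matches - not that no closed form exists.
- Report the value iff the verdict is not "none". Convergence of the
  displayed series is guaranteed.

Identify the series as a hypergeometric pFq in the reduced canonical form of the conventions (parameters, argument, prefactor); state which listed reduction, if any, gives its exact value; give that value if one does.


The tell: x = (-1) and factor the ratio over Q (C = 6, x = -1): negated roots = parameters.
Step ratio: r(k) = (-1) * (k-1/3) (k+3) / [(k+13/3) (k+1)] - rational; roots negated = parameters, x = (-1), C = 6.

Classification (C = 6): 2F1 with upper {-1/3, 3}, lower {13/3}, argument x = -1. Verdict: none. No listed pattern accepts 2F1(-1/3, 3; 13/3; -1).


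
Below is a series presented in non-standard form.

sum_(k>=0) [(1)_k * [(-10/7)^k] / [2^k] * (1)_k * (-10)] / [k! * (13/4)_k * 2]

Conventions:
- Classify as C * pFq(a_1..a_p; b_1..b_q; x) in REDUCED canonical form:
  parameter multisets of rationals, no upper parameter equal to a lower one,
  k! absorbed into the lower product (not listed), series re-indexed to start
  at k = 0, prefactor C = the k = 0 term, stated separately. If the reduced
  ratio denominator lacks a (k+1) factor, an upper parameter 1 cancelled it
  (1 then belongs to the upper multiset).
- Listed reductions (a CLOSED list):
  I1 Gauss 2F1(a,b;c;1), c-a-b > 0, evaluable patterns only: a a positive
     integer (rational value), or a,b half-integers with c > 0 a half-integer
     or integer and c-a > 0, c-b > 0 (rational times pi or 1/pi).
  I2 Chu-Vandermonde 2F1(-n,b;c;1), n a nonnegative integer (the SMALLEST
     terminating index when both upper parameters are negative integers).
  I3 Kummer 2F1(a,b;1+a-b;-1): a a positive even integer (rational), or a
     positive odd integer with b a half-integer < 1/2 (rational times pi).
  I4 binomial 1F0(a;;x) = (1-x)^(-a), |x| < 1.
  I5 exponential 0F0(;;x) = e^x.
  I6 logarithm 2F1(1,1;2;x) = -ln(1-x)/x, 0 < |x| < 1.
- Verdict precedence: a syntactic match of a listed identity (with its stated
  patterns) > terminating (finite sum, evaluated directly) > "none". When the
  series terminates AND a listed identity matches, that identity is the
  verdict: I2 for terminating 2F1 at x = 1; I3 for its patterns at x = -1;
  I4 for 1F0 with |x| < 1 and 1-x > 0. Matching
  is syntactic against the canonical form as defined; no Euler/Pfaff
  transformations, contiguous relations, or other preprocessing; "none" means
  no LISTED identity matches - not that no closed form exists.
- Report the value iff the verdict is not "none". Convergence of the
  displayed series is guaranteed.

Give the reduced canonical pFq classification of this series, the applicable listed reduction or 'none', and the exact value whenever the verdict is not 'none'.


x = -5/7 here; the reduced form reads 2F1, upper {1, 1}, lower {13/4}, C = -5. Verdict: none. No listed pattern accepts 2F1(1, 1; 13/4; -5/7).

The tell: t_0 = -5 here, and the constant factors (prefactor -5) combine into one prefactor.
Step ratio: r(k) = (-5/7) * (k+1) (k+1) / [(k+13/4) (k+1)] - poly over poly, x = (-5/7) from leading terms; C = -5 at k = 0.


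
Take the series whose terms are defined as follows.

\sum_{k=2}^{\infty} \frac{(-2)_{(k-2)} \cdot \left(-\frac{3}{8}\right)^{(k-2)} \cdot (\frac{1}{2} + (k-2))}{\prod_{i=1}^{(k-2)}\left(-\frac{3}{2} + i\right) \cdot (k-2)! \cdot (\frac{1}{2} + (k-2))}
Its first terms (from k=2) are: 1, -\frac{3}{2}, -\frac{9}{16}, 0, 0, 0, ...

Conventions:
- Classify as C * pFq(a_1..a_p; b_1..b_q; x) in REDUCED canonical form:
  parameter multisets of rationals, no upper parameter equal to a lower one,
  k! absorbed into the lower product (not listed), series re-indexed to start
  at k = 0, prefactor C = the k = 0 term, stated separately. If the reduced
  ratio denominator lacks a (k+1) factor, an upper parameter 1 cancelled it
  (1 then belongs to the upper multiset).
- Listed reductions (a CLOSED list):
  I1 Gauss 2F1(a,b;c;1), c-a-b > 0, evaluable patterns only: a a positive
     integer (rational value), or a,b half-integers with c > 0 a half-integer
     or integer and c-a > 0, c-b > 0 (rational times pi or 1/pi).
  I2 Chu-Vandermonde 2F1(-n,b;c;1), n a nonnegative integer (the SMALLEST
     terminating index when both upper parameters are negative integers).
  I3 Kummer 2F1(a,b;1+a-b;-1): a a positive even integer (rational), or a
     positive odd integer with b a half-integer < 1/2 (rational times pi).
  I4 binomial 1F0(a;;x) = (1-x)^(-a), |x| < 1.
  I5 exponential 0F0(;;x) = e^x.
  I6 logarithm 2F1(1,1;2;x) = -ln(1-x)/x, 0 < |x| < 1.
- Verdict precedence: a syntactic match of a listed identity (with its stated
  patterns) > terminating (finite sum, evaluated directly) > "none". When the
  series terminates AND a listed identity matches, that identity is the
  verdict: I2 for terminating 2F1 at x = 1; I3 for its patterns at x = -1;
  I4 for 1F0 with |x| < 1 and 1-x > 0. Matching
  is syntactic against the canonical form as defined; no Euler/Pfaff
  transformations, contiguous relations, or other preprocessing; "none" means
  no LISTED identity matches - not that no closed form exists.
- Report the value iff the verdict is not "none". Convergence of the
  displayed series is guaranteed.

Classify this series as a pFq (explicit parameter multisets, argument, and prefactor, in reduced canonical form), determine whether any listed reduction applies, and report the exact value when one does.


Reduced: x = -\frac{3}{8}, 1F1, upper = {-2}, lower = {-\frac{1}{2}}, C = 1. Verdict: terminating - upper -2 stops the sum at k = 2; the 3 terms are added exactly. Hence: -\frac{17}{16}.

Key step: t_0 = 1 here, and the lower running product (C = 1) is a rising factorial.
Adjacent-term ratio: r(k) = -\frac{3}{8} * (k-2) / [(k-\frac{1}{2}) (k+1)] - rational in k. x = -\frac{3}{8}; t_0 = 1; negate the roots.


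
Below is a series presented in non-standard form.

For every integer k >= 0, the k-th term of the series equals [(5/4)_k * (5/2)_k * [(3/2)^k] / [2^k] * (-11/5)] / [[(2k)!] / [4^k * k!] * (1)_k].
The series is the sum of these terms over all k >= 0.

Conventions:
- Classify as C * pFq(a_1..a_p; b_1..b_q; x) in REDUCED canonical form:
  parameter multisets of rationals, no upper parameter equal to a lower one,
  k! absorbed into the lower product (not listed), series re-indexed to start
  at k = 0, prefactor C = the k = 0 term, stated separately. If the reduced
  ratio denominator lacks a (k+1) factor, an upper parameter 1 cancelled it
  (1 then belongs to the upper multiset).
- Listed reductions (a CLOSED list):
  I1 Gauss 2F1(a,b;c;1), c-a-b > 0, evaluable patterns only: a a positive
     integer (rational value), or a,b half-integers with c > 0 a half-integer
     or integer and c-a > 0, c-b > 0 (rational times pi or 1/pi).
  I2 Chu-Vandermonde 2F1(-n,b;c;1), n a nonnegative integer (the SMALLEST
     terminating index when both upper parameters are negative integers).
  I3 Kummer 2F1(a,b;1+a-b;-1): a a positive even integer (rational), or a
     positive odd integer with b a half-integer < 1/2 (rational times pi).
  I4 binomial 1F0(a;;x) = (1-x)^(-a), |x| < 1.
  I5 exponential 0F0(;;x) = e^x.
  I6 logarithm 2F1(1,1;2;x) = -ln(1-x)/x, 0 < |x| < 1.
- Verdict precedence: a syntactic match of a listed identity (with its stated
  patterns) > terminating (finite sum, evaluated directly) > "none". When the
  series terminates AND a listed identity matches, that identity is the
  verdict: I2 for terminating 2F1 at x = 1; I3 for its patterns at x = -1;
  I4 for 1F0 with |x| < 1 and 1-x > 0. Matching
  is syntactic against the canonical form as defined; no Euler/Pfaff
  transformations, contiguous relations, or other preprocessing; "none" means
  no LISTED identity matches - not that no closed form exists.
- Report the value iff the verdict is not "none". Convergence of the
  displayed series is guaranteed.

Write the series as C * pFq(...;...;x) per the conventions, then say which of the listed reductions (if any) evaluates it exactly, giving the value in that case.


x = 3/4 here; the reduced form reads 2F1, upper {5/4, 5/2}, lower {1/2}, C = -11/5. Verdict: none - at argument 3/4 the multisets {5/4, 5/2} ; {1/2} match no listed identity.

Key step: with t_0 = -11/5, the two k-th powers (C = -11/5, x = 3/4) combine into one argument.
Consecutive-term ratio: r(k) = (3/4) * (k+5/4) (k+5/2) / [(k+1/2) (k+1)] - rational; roots negated = parameters, x = (3/4), C = -11/5.


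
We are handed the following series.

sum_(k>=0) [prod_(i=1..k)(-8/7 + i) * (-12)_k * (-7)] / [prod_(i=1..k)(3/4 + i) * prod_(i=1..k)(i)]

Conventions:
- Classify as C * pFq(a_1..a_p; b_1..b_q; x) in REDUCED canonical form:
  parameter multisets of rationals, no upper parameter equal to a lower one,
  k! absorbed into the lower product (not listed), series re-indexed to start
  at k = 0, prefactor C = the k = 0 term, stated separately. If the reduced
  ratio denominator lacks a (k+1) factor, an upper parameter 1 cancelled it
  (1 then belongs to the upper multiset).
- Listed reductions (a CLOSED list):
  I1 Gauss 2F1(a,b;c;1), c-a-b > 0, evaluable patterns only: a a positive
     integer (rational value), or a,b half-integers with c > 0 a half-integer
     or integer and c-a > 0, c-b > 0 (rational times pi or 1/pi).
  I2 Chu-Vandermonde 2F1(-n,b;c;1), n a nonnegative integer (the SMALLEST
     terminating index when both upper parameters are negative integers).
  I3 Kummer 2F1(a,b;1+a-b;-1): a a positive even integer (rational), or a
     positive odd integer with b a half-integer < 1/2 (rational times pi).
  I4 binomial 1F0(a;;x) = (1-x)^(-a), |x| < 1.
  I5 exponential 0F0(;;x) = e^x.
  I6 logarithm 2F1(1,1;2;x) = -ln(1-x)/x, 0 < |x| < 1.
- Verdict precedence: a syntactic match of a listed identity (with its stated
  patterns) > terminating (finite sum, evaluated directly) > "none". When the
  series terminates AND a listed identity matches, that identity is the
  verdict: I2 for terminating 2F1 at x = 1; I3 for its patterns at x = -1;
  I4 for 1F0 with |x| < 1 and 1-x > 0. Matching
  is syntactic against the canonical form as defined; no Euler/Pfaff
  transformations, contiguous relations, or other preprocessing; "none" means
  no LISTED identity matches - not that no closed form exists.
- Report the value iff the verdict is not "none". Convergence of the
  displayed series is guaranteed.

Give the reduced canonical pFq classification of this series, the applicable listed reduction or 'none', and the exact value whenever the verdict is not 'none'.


Structural cue: x = 1 and the product of the first k integers (C = -7) is k!.
Consecutive-term ratio: r(k) = 1 * (k-12) (k-1/7) / [(k+7/4) (k+1)] - rational in k, leading ratio 1; with t_0 = -7, classification follows.

At argument 1: a 2F1 with upper {-12, -1/7}, lower {7/4}, scaled by C = -7. Verdict at x = 1: the Chu-Vandermonde identity I2 matches (terminating 2F1 at x = 1 with n = 12, b = -1/7, c = 7/4). Sum: -1355394673567285389/139614447993206011.


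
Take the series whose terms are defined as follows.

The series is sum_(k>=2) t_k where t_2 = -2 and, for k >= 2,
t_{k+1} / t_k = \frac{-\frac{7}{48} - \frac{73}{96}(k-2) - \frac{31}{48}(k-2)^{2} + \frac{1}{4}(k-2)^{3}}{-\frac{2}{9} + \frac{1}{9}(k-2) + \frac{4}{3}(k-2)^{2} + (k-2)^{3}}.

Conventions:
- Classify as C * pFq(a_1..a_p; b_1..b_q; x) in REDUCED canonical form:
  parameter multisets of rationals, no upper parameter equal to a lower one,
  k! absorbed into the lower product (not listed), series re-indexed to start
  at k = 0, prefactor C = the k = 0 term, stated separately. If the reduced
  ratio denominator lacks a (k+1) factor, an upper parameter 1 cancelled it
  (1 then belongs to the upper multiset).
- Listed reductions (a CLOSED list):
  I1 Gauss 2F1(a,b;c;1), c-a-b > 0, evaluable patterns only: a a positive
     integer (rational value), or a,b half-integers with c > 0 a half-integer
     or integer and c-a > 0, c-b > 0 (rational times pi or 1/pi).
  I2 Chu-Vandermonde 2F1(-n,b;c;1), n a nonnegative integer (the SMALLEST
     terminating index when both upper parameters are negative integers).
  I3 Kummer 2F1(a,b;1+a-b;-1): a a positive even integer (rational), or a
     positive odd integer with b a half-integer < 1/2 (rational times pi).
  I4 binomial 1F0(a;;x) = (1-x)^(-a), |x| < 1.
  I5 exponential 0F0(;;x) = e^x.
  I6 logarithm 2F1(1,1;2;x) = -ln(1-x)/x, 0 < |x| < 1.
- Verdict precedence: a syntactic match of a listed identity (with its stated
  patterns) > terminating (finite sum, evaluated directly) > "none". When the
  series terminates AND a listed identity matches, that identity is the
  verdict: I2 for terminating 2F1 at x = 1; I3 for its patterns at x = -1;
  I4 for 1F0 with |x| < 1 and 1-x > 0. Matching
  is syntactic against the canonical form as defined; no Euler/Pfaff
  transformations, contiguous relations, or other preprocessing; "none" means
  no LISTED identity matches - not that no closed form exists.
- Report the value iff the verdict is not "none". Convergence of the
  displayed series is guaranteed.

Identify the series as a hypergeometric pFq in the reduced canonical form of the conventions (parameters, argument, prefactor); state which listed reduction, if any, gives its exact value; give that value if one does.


x = \frac{1}{4} here; the reduced form reads 2F1, upper {-\frac{7}{2}, \frac{1}{4}}, lower {-\frac{1}{3}}, C = -2. Verdict: none - at argument \frac{1}{4} the multisets {-\frac{7}{2}, \frac{1}{4}} ; {-\frac{1}{3}} match no listed identity.

Structural cue: t_0 being -2, the ratio is unreduced: k + 2/3 divides both sides (C = -2, x = 1/4).
Consecutive-term ratio: r(k) = \frac{1}{4} * (k-\frac{7}{2}) (k+\frac{1}{4}) / [(k-\frac{1}{3}) (k+1)] - rational; roots negated = parameters, x = \frac{1}{4}, C = -2.


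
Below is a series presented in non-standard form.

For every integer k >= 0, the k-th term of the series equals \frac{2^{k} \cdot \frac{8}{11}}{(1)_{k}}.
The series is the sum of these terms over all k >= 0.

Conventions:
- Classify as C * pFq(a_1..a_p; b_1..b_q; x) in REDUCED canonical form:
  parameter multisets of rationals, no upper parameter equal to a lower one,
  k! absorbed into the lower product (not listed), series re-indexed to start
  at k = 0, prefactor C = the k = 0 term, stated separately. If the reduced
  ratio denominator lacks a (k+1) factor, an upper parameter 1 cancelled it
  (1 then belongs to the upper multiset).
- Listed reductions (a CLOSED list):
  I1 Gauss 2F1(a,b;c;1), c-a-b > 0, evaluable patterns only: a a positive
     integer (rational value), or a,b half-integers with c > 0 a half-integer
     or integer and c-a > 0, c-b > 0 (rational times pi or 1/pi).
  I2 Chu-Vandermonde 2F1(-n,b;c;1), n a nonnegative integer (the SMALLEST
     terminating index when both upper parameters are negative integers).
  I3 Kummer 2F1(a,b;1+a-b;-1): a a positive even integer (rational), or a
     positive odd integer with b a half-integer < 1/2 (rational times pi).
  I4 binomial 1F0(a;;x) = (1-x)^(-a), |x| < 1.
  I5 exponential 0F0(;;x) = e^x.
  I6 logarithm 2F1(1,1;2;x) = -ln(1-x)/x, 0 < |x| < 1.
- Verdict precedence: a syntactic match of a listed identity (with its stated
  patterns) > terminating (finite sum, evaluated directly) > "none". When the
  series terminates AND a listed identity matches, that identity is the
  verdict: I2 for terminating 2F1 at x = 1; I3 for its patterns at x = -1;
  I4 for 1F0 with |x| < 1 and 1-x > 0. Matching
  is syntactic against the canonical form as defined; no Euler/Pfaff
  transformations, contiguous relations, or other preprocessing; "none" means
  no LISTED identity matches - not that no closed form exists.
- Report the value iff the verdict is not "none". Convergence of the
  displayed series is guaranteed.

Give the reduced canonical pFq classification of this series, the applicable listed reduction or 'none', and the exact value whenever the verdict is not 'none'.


Classification (C = \frac{8}{11}): 0F0 with upper {-}, lower {-}, argument x = 2. Verdict: this is exponential (I5) (the 0F0 exponential series at x = 2). Hence: \frac{8}{11} \cdot e^{2}.

Key observation: x = 2 and (1)_k (C = 8/11, x = 2) is k! itself.
Step ratio: r(k) = 2 * 1 / [(k+1)] - rational in k, leading ratio 2; with t_0 = \frac{8}{11}, classification follows.


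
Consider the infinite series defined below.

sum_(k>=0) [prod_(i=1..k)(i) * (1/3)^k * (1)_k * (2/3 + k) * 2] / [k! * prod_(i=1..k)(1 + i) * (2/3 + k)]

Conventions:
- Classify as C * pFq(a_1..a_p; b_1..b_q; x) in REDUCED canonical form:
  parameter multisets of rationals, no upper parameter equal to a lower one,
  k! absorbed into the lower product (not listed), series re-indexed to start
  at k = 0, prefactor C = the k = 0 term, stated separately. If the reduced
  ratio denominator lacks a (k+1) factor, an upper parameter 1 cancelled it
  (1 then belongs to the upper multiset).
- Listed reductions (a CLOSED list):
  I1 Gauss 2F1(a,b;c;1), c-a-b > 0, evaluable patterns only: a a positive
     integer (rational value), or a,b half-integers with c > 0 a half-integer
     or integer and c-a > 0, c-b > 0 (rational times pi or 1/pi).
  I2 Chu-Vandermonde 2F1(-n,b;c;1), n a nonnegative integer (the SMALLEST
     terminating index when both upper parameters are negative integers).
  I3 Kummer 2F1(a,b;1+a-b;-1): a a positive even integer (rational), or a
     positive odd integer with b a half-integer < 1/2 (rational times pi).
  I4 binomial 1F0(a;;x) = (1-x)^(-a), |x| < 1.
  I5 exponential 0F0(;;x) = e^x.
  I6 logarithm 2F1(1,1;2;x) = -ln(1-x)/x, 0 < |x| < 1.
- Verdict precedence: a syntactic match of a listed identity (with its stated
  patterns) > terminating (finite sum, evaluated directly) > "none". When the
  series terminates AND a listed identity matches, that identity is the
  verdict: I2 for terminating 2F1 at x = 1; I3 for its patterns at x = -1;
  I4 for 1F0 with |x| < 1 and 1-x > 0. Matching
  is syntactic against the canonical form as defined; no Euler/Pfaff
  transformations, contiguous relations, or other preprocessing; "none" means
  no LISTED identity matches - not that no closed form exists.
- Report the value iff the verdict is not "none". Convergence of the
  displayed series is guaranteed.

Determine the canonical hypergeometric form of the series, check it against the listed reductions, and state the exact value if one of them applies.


x = 1/3 here; the reduced form reads 2F1, upper {1, 1}, lower {2}, C = 2. Verdict: the I6 logarithm reduction matches (the logarithm: parameters (1,1;2), x = 1/3). Value: (-6) * ln(2/3).

First insight: from the first term 2: the running product (C = 2, x = 1/3) telescopes to a rising factorial.
Term ratio: r(k) = (1/3) * (k+1) (k+1) / [(k+2) (k+1)] ; factor over Q: parameters, x = (1/3), and C = 2.


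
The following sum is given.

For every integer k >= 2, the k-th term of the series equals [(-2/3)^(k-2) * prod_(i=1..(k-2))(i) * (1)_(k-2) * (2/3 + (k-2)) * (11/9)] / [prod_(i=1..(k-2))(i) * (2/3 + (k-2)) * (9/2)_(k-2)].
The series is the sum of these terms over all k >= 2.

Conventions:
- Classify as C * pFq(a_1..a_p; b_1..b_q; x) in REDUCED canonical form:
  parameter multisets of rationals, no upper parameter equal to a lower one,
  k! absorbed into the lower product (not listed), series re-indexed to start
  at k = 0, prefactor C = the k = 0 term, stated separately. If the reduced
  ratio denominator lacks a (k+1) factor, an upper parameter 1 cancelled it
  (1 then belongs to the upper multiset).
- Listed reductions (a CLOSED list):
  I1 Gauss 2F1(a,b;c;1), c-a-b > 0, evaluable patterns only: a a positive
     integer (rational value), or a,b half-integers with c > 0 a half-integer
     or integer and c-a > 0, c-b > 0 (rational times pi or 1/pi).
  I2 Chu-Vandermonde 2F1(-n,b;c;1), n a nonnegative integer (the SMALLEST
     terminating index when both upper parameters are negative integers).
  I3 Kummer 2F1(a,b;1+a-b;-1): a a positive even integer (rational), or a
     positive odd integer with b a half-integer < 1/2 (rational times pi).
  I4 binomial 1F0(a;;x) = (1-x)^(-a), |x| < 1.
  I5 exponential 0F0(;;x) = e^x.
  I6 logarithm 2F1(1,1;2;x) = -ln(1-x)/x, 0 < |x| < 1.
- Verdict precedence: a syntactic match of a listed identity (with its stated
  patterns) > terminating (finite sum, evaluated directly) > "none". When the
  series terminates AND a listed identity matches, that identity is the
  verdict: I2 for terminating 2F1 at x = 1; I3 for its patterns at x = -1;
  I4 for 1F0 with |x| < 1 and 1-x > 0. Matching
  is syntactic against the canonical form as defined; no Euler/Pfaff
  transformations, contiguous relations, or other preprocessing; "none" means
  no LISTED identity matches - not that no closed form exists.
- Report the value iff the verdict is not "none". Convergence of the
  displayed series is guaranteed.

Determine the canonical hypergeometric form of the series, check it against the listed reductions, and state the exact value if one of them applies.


Key step: with t_0 = 11/9, k + 2/3 divides numerator and denominator alike; C = 11/9, x = -2/3 after cancelling.
Consecutive-term ratio: r(k) = (-2/3) * (k+1) (k+1) / [(k+9/2) (k+1)] ; factor over Q: parameters, x = (-2/3), and C = 11/9.

At argument -2/3: a 2F1 with upper {1, 1}, lower {9/2}, scaled by C = 11/9. Verdict: none - this 2F1 at x = -2/3 matches no listed pattern, and upper {1, 1} holds no stopper.


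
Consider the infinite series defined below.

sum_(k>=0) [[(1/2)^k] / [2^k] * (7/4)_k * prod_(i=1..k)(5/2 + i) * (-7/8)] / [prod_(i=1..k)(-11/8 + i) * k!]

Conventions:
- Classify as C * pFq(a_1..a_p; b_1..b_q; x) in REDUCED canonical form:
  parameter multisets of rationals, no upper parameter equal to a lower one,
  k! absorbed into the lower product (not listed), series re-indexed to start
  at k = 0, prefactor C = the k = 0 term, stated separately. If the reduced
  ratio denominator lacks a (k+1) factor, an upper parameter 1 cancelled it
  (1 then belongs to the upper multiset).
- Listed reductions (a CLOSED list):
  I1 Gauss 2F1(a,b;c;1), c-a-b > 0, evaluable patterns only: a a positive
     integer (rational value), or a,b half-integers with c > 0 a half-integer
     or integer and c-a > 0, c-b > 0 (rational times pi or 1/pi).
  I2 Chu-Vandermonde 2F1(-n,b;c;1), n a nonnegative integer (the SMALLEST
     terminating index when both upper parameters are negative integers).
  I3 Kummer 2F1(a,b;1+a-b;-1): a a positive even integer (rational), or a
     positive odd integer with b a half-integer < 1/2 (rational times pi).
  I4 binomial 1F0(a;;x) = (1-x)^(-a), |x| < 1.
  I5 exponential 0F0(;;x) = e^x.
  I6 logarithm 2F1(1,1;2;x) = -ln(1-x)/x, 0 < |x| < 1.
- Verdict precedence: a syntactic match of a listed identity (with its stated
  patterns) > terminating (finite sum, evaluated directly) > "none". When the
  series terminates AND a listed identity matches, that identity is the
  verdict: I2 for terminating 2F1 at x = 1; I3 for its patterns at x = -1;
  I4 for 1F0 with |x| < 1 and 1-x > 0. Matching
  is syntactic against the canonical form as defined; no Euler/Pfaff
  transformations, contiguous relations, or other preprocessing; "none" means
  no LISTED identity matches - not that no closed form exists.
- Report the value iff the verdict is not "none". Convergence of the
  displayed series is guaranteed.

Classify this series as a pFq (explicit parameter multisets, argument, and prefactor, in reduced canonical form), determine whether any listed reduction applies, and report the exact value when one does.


Classification (C = -7/8): 2F1 with upper {7/4, 7/2}, lower {-3/8}, argument x = 1/4. Verdict: none - at argument 1/4 the multisets {7/4, 7/2} ; {-3/8} match no listed identity.

Key observation: from the first term -7/8: the lower running product (prefactor -7/8) is a rising factorial.
Adjacent-term ratio: r(k) = (1/4) * (k+7/4) (k+7/2) / [(k-3/8) (k+1)] - poly over poly, x = (1/4) from leading terms; C = -7/8 at k = 0.
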